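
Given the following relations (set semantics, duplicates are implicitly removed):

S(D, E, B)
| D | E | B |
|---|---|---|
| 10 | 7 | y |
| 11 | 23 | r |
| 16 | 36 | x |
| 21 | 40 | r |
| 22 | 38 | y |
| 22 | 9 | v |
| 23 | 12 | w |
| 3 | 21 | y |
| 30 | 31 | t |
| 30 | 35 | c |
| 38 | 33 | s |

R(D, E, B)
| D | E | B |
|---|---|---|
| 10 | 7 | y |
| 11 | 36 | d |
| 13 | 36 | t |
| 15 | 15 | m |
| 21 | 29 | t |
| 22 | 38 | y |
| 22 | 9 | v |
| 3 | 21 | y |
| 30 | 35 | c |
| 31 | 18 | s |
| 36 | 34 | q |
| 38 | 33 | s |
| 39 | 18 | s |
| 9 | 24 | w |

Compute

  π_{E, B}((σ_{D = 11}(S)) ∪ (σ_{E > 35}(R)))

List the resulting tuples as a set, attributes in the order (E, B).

{(23, r), (36, d), (36, t), (38, y)}

Selection D = 11: {(11, 23, r)}
Selection E > 35: {(11, 36, d), (13, 36, t), (22, 38, y)}
Taking the union: {(11, 23, r), (11, 36, d), (13, 36, t), (22, 38, y)}
π[E, B]: project onto (E, B) → {(23, r), (36, d), (36, t), (38, y)}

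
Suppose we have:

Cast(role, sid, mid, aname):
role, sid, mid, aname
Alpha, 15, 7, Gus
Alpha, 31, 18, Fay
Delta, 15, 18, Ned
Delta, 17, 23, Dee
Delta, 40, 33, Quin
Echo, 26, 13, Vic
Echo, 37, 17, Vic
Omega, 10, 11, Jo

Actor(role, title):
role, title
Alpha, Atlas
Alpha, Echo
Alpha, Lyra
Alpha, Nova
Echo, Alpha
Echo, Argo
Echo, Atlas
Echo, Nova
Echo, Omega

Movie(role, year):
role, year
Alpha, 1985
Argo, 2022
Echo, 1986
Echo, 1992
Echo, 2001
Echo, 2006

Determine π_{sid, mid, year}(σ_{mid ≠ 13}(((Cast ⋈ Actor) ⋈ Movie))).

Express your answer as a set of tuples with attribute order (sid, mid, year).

Joining Cast and Actor on role yields {(Alpha, 15, 7, Gus, Atlas), (Alpha, 15, 7, Gus, Echo), (Alpha, 15, 7, Gus, Lyra), (Alpha, 15, 7, Gus, Nova), (Alpha, 31, 18, Fay, Atlas), (Alpha, 31, 18, Fay, Echo), (Alpha, 31, 18, Fay, Lyra), (Alpha, 31, 18, Fay, Nova), (Echo, 26, 13, Vic, Alpha), (Echo, 26, 13, Vic, Argo), (Echo, 26, 13, Vic, Atlas), (Echo, 26, 13, Vic, Nova), (Echo, 26, 13, Vic, Omega), (Echo, 37, 17, Vic, Alpha), (Echo, 37, 17, Vic, Argo), (Echo, 37, 17, Vic, Atlas), (Echo, 37, 17, Vic, Nova), (Echo, 37, 17, Vic, Omega)}.
Joining (Cast ⋈ Actor) and Movie on role yields {(Alpha, 15, 7, Gus, Atlas, 1985), (Alpha, 15, 7, Gus, Echo, 1985), (Alpha, 15, 7, Gus, Lyra, 1985), (Alpha, 15, 7, Gus, Nova, 1985), (Alpha, 31, 18, Fay, Atlas, 1985), (Alpha, 31, 18, Fay, Echo, 1985), (Alpha, 31, 18, Fay, Lyra, 1985), (Alpha, 31, 18, Fay, Nova, 1985), (Echo, 26, 13, Vic, Alpha, 1986), (Echo, 26, 13, Vic, Alpha, 1992), (Echo, 26, 13, Vic, Alpha, 2001), (Echo, 26, 13, Vic, Alpha, 2006), (Echo, 26, 13, Vic, Argo, 1986), (Echo, 26, 13, Vic, Argo, 1992), (Echo, 26, 13, Vic, Argo, 2001), (Echo, 26, 13, Vic, Argo, 2006), (Echo, 26, 13, Vic, Atlas, 1986), (Echo, 26, 13, Vic, Atlas, 1992), (Echo, 26, 13, Vic, Atlas, 2001), (Echo, 26, 13, Vic, Atlas, 2006), (Echo, 26, 13, Vic, Nova, 1986), (Echo, 26, 13, Vic, Nova, 1992), (Echo, 26, 13, Vic, Nova, 2001), (Echo, 26, 13, Vic, Nova, 2006), (Echo, 26, 13, Vic, Omega, 1986), (Echo, 26, 13, Vic, Omega, 1992), (Echo, 26, 13, Vic, Omega, 2001), (Echo, 26, 13, Vic, Omega, 2006), (Echo, 37, 17, Vic, Alpha, 1986), (Echo, 37, 17, Vic, Alpha, 1992), (Echo, 37, 17, Vic, Alpha, 2001), (Echo, 37, 17, Vic, Alpha, 2006), (Echo, 37, 17, Vic, Argo, 1986), (Echo, 37, 17, Vic, Argo, 1992), (Echo, 37, 17, Vic, Argo, 2001), (Echo, 37, 17, Vic, Argo, 2006), (Echo, 37, 17, Vic, Atlas, 1986), (Echo, 37, 17, Vic, Atlas, 1992), (Echo, 37, 17, Vic, Atlas, 2001), (Echo, 37, 17, Vic, Atlas, 2006), (Echo, 37, 17, Vic, Nova, 1986), (Echo, 37, 17, Vic, Nova, 1992), (Echo, 37, 17, Vic, Nova, 2001), (Echo, 37, 17, Vic, Nova, 2006), (Echo, 37, 17, Vic, Omega, 1986), (Echo, 37, 17, Vic, Omega, 1992), (Echo, 37, 17, Vic, Omega, 2001), (Echo, 37, 17, Vic, Omega, 2006)}.
Selection mid ≠ 13: {(Alpha, 15, 7, Gus, Atlas, 1985), (Alpha, 15, 7, Gus, Echo, 1985), (Alpha, 15, 7, Gus, Lyra, 1985), (Alpha, 15, 7, Gus, Nova, 1985), (Alpha, 31, 18, Fay, Atlas, 1985), (Alpha, 31, 18, Fay, Echo, 1985), (Alpha, 31, 18, Fay, Lyra, 1985), (Alpha, 31, 18, Fay, Nova, 1985), (Echo, 37, 17, Vic, Alpha, 1986), (Echo, 37, 17, Vic, Alpha, 1992), (Echo, 37, 17, Vic, Alpha, 2001), (Echo, 37, 17, Vic, Alpha, 2006), (Echo, 37, 17, Vic, Argo, 1986), (Echo, 37, 17, Vic, Argo, 1992), (Echo, 37, 17, Vic, Argo, 2001), (Echo, 37, 17, Vic, Argo, 2006), (Echo, 37, 17, Vic, Atlas, 1986), (Echo, 37, 17, Vic, Atlas, 1992), (Echo, 37, 17, Vic, Atlas, 2001), (Echo, 37, 17, Vic, Atlas, 2006), (Echo, 37, 17, Vic, Nova, 1986), (Echo, 37, 17, Vic, Nova, 1992), (Echo, 37, 17, Vic, Nova, 2001), (Echo, 37, 17, Vic, Nova, 2006), (Echo, 37, 17, Vic, Omega, 1986), (Echo, 37, 17, Vic, Omega, 1992), (Echo, 37, 17, Vic, Omega, 2001), (Echo, 37, 17, Vic, Omega, 2006)}
Keep only column(s) sid, mid, year (22 duplicate(s) eliminated): {(15, 7, 1985), (31, 18, 1985), (37, 17, 1986), (37, 17, 1992), (37, 17, 2001), (37, 17, 2006)}

{(15, 7, 1985), (31, 18, 1985), (37, 17, 1986), (37, 17, 1992), (37, 17, 2001), (37, 17, 2006)}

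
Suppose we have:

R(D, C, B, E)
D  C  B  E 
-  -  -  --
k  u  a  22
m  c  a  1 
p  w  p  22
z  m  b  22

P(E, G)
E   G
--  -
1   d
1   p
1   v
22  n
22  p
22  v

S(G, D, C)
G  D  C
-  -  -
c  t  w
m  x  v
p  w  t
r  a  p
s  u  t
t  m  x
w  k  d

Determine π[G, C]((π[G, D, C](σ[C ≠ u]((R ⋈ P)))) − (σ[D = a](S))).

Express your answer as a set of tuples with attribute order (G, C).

{(d, c), (n, m), (n, w), (p, c), (p, m), (p, w), (v, c), (v, m), (v, w)}

Natural join on E: {(k, u, a, 22, n), (k, u, a, 22, p), (k, u, a, 22, v), (m, c, a, 1, d), (m, c, a, 1, p), (m, c, a, 1, v), (p, w, p, 22, n), (p, w, p, 22, p), (p, w, p, 22, v), (z, m, b, 22, n), (z, m, b, 22, p), (z, m, b, 22, v)}
Filtering on C ≠ u leaves {(m, c, a, 1, d), (m, c, a, 1, p), (m, c, a, 1, v), (p, w, p, 22, n), (p, w, p, 22, p), (p, w, p, 22, v), (z, m, b, 22, n), (z, m, b, 22, p), (z, m, b, 22, v)}.
π_{G, D, C} gives {(d, m, c), (n, p, w), (n, z, m), (p, m, c), (p, p, w), (p, z, m), (v, m, c), (v, p, w), (v, z, m)}.
Filtering on D = a leaves {(r, a, p)}.
Difference: {(d, m, c), (n, p, w), (n, z, m), (p, m, c), (p, p, w), (p, z, m), (v, m, c), (v, p, w), (v, z, m)} with {(r, a, p)} → {(d, m, c), (n, p, w), (n, z, m), (p, m, c), (p, p, w), (p, z, m), (v, m, c), (v, p, w), (v, z, m)}
π_{G, C} gives {(d, c), (n, m), (n, w), (p, c), (p, m), (p, w), (v, c), (v, m), (v, w)}.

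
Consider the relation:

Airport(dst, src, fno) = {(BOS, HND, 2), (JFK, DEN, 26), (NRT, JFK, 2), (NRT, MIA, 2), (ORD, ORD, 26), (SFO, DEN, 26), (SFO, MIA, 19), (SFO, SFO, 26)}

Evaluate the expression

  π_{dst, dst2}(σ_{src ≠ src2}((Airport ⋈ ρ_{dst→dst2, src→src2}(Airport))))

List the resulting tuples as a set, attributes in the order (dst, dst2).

{(BOS, NRT), (JFK, ORD), (JFK, SFO), (NRT, BOS), (NRT, NRT), (ORD, JFK), (ORD, SFO), (SFO, JFK), (SFO, ORD), (SFO, SFO)}

ρ[dst→dst2, src→src2]: schema becomes (dst2, src2, fno); tuples unchanged.
Airport ⋈ ρ_{dst→dst2, src→src2}(Airport) (natural join on fno): {(BOS, HND, 2, BOS, HND), (BOS, HND, 2, NRT, JFK), (BOS, HND, 2, NRT, MIA), (JFK, DEN, 26, JFK, DEN), (JFK, DEN, 26, ORD, ORD), (JFK, DEN, 26, SFO, DEN), (JFK, DEN, 26, SFO, SFO), (NRT, JFK, 2, BOS, HND), (NRT, JFK, 2, NRT, JFK), (NRT, JFK, 2, NRT, MIA), (NRT, MIA, 2, BOS, HND), (NRT, MIA, 2, NRT, JFK), (NRT, MIA, 2, NRT, MIA), (ORD, ORD, 26, JFK, DEN), (ORD, ORD, 26, ORD, ORD), (ORD, ORD, 26, SFO, DEN), (ORD, ORD, 26, SFO, SFO), (SFO, DEN, 26, JFK, DEN), (SFO, DEN, 26, ORD, ORD), (SFO, DEN, 26, SFO, DEN), (SFO, DEN, 26, SFO, SFO), (SFO, MIA, 19, SFO, MIA), (SFO, SFO, 26, JFK, DEN), (SFO, SFO, 26, ORD, ORD), (SFO, SFO, 26, SFO, DEN), (SFO, SFO, 26, SFO, SFO)}
Filtering on src ≠ src2 leaves {(BOS, HND, 2, NRT, JFK), (BOS, HND, 2, NRT, MIA), (JFK, DEN, 26, ORD, ORD), (JFK, DEN, 26, SFO, SFO), (NRT, JFK, 2, BOS, HND), (NRT, JFK, 2, NRT, MIA), (NRT, MIA, 2, BOS, HND), (NRT, MIA, 2, NRT, JFK), (ORD, ORD, 26, JFK, DEN), (ORD, ORD, 26, SFO, DEN), (ORD, ORD, 26, SFO, SFO), (SFO, DEN, 26, ORD, ORD), (SFO, DEN, 26, SFO, SFO), (SFO, SFO, 26, JFK, DEN), (SFO, SFO, 26, ORD, ORD), (SFO, SFO, 26, SFO, DEN)}.
π_{dst, dst2} gives {(BOS, NRT), (JFK, ORD), (JFK, SFO), (NRT, BOS), (NRT, NRT), (ORD, JFK), (ORD, SFO), (SFO, JFK), (SFO, ORD), (SFO, SFO)} (6 duplicate(s) eliminated).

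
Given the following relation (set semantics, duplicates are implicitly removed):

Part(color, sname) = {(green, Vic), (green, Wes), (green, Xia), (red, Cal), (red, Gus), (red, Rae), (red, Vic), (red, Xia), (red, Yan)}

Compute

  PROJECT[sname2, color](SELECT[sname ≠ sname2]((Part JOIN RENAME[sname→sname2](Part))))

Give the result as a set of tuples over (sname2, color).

ρ[sname→sname2]: schema becomes (color, sname2); tuples unchanged.
Natural join on color: {(green, Vic, Vic), (green, Vic, Wes), (green, Vic, Xia), (green, Wes, Vic), (green, Wes, Wes), (green, Wes, Xia), (green, Xia, Vic), (green, Xia, Wes), (green, Xia, Xia), (red, Cal, Cal), (red, Cal, Gus), (red, Cal, Rae), (red, Cal, Vic), (red, Cal, Xia), (red, Cal, Yan), (red, Gus, Cal), (red, Gus, Gus), (red, Gus, Rae), (red, Gus, Vic), (red, Gus, Xia), (red, Gus, Yan), (red, Rae, Cal), (red, Rae, Gus), (red, Rae, Rae), (red, Rae, Vic), (red, Rae, Xia), (red, Rae, Yan), (red, Vic, Cal), (red, Vic, Gus), (red, Vic, Rae), (red, Vic, Vic), (red, Vic, Xia), (red, Vic, Yan), (red, Xia, Cal), (red, Xia, Gus), (red, Xia, Rae), (red, Xia, Vic), (red, Xia, Xia), (red, Xia, Yan), (red, Yan, Cal), (red, Yan, Gus), (red, Yan, Rae), (red, Yan, Vic), (red, Yan, Xia), (red, Yan, Yan)}
Filtering on sname ≠ sname2 leaves {(green, Vic, Wes), (green, Vic, Xia), (green, Wes, Vic), (green, Wes, Xia), (green, Xia, Vic), (green, Xia, Wes), (red, Cal, Gus), (red, Cal, Rae), (red, Cal, Vic), (red, Cal, Xia), (red, Cal, Yan), (red, Gus, Cal), (red, Gus, Rae), (red, Gus, Vic), (red, Gus, Xia), (red, Gus, Yan), (red, Rae, Cal), (red, Rae, Gus), (red, Rae, Vic), (red, Rae, Xia), (red, Rae, Yan), (red, Vic, Cal), (red, Vic, Gus), (red, Vic, Rae), (red, Vic, Xia), (red, Vic, Yan), (red, Xia, Cal), (red, Xia, Gus), (red, Xia, Rae), (red, Xia, Vic), (red, Xia, Yan), (red, Yan, Cal), (red, Yan, Gus), (red, Yan, Rae), (red, Yan, Vic), (red, Yan, Xia)}.
Projecting to sname2, color (27 duplicate(s) eliminated): {(Cal, red), (Gus, red), (Rae, red), (Vic, green), (Vic, red), (Wes, green), (Xia, green), (Xia, red), (Yan, red)}

{(Cal, red), (Gus, red), (Rae, red), (Vic, green), (Vic, red), (Wes, green), (Xia, green), (Xia, red), (Yan, red)}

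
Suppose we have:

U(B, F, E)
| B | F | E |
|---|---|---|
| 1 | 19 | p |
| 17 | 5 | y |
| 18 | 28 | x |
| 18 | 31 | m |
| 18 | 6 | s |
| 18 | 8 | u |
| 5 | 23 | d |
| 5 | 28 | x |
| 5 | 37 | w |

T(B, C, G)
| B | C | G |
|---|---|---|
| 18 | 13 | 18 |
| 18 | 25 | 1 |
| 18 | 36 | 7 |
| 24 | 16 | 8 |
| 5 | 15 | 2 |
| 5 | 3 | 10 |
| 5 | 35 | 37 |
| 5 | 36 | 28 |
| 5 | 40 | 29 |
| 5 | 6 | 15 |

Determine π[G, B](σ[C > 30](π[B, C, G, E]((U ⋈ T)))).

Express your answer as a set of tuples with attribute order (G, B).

{(28, 5), (29, 5), (37, 5), (7, 18)}

Joining U and T on B yields {(18, 28, x, 13, 18), (18, 28, x, 25, 1), (18, 28, x, 36, 7), (18, 31, m, 13, 18), (18, 31, m, 25, 1), (18, 31, m, 36, 7), (18, 6, s, 13, 18), (18, 6, s, 25, 1), (18, 6, s, 36, 7), (18, 8, u, 13, 18), (18, 8, u, 25, 1), (18, 8, u, 36, 7), (5, 23, d, 15, 2), (5, 23, d, 3, 10), (5, 23, d, 35, 37), (5, 23, d, 36, 28), (5, 23, d, 40, 29), (5, 23, d, 6, 15), (5, 28, x, 15, 2), (5, 28, x, 3, 10), (5, 28, x, 35, 37), (5, 28, x, 36, 28), (5, 28, x, 40, 29), (5, 28, x, 6, 15), (5, 37, w, 15, 2), (5, 37, w, 3, 10), (5, 37, w, 35, 37), (5, 37, w, 36, 28), (5, 37, w, 40, 29), (5, 37, w, 6, 15)}.
Keep only column(s) B, C, G, E: {(18, 13, 18, m), (18, 13, 18, s), (18, 13, 18, u), (18, 13, 18, x), (18, 25, 1, m), (18, 25, 1, s), (18, 25, 1, u), (18, 25, 1, x), (18, 36, 7, m), (18, 36, 7, s), (18, 36, 7, u), (18, 36, 7, x), (5, 15, 2, d), (5, 15, 2, w), (5, 15, 2, x), (5, 3, 10, d), (5, 3, 10, w), (5, 3, 10, x), (5, 35, 37, d), (5, 35, 37, w), (5, 35, 37, x), (5, 36, 28, d), (5, 36, 28, w), (5, 36, 28, x), (5, 40, 29, d), (5, 40, 29, w), (5, 40, 29, x), (5, 6, 15, d), (5, 6, 15, w), (5, 6, 15, x)}
σ[C > 30]: keep tuples satisfying C > 30 → {(18, 36, 7, m), (18, 36, 7, s), (18, 36, 7, u), (18, 36, 7, x), (5, 35, 37, d), (5, 35, 37, w), (5, 35, 37, x), (5, 36, 28, d), (5, 36, 28, w), (5, 36, 28, x), (5, 40, 29, d), (5, 40, 29, w), (5, 40, 29, x)}
Keep only column(s) G, B (9 duplicate(s) eliminated): {(28, 5), (29, 5), (37, 5), (7, 18)}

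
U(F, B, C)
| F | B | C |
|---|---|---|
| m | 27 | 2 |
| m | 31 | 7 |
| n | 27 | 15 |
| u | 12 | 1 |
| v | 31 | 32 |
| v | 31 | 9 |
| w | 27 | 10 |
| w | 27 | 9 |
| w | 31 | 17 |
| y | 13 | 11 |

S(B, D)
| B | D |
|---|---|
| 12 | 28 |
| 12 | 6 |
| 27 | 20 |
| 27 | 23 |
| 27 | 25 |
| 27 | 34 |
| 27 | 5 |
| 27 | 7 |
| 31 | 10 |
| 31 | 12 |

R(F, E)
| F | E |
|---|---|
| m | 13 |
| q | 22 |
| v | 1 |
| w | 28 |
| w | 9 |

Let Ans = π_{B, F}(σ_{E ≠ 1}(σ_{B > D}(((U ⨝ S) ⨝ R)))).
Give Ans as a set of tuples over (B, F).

{(27, m), (27, w), (31, m), (31, w)}

Joining U and S on B yields {(m, 27, 2, 20), (m, 27, 2, 23), (m, 27, 2, 25), (m, 27, 2, 34), (m, 27, 2, 5), (m, 27, 2, 7), (m, 31, 7, 10), (m, 31, 7, 12), (n, 27, 15, 20), (n, 27, 15, 23), (n, 27, 15, 25), (n, 27, 15, 34), (n, 27, 15, 5), (n, 27, 15, 7), (u, 12, 1, 28), (u, 12, 1, 6), (v, 31, 32, 10), (v, 31, 32, 12), (v, 31, 9, 10), (v, 31, 9, 12), (w, 27, 10, 20), (w, 27, 10, 23), (w, 27, 10, 25), (w, 27, 10, 34), (w, 27, 10, 5), (w, 27, 10, 7), (w, 27, 9, 20), (w, 27, 9, 23), (w, 27, 9, 25), (w, 27, 9, 34), (w, 27, 9, 5), (w, 27, 9, 7), (w, 31, 17, 10), (w, 31, 17, 12)}.
Joining (U ⨝ S) and R on F yields {(m, 27, 2, 20, 13), (m, 27, 2, 23, 13), (m, 27, 2, 25, 13), (m, 27, 2, 34, 13), (m, 27, 2, 5, 13), (m, 27, 2, 7, 13), (m, 31, 7, 10, 13), (m, 31, 7, 12, 13), (v, 31, 32, 10, 1), (v, 31, 32, 12, 1), (v, 31, 9, 10, 1), (v, 31, 9, 12, 1), (w, 27, 10, 20, 28), (w, 27, 10, 20, 9), (w, 27, 10, 23, 28), (w, 27, 10, 23, 9), (w, 27, 10, 25, 28), (w, 27, 10, 25, 9), (w, 27, 10, 34, 28), (w, 27, 10, 34, 9), (w, 27, 10, 5, 28), (w, 27, 10, 5, 9), (w, 27, 10, 7, 28), (w, 27, 10, 7, 9), (w, 27, 9, 20, 28), (w, 27, 9, 20, 9), (w, 27, 9, 23, 28), (w, 27, 9, 23, 9), (w, 27, 9, 25, 28), (w, 27, 9, 25, 9), (w, 27, 9, 34, 28), (w, 27, 9, 34, 9), (w, 27, 9, 5, 28), (w, 27, 9, 5, 9), (w, 27, 9, 7, 28), (w, 27, 9, 7, 9), (w, 31, 17, 10, 28), (w, 31, 17, 10, 9), (w, 31, 17, 12, 28), (w, 31, 17, 12, 9)}.
σ[B > D]: keep tuples satisfying B > D → {(m, 27, 2, 20, 13), (m, 27, 2, 23, 13), (m, 27, 2, 25, 13), (m, 27, 2, 5, 13), (m, 27, 2, 7, 13), (m, 31, 7, 10, 13), (m, 31, 7, 12, 13), (v, 31, 32, 10, 1), (v, 31, 32, 12, 1), (v, 31, 9, 10, 1), (v, 31, 9, 12, 1), (w, 27, 10, 20, 28), (w, 27, 10, 20, 9), (w, 27, 10, 23, 28), (w, 27, 10, 23, 9), (w, 27, 10, 25, 28), (w, 27, 10, 25, 9), (w, 27, 10, 5, 28), (w, 27, 10, 5, 9), (w, 27, 10, 7, 28), (w, 27, 10, 7, 9), (w, 27, 9, 20, 28), (w, 27, 9, 20, 9), (w, 27, 9, 23, 28), (w, 27, 9, 23, 9), (w, 27, 9, 25, 28), (w, 27, 9, 25, 9), (w, 27, 9, 5, 28), (w, 27, 9, 5, 9), (w, 27, 9, 7, 28), (w, 27, 9, 7, 9), (w, 31, 17, 10, 28), (w, 31, 17, 10, 9), (w, 31, 17, 12, 28), (w, 31, 17, 12, 9)}
σ[E ≠ 1]: keep tuples satisfying E ≠ 1 → {(m, 27, 2, 20, 13), (m, 27, 2, 23, 13), (m, 27, 2, 25, 13), (m, 27, 2, 5, 13), (m, 27, 2, 7, 13), (m, 31, 7, 10, 13), (m, 31, 7, 12, 13), (w, 27, 10, 20, 28), (w, 27, 10, 20, 9), (w, 27, 10, 23, 28), (w, 27, 10, 23, 9), (w, 27, 10, 25, 28), (w, 27, 10, 25, 9), (w, 27, 10, 5, 28), (w, 27, 10, 5, 9), (w, 27, 10, 7, 28), (w, 27, 10, 7, 9), (w, 27, 9, 20, 28), (w, 27, 9, 20, 9), (w, 27, 9, 23, 28), (w, 27, 9, 23, 9), (w, 27, 9, 25, 28), (w, 27, 9, 25, 9), (w, 27, 9, 5, 28), (w, 27, 9, 5, 9), (w, 27, 9, 7, 28), (w, 27, 9, 7, 9), (w, 31, 17, 10, 28), (w, 31, 17, 10, 9), (w, 31, 17, 12, 28), (w, 31, 17, 12, 9)}
Projecting to B, F (27 duplicate(s) eliminated): {(27, m), (27, w), (31, m), (31, w)}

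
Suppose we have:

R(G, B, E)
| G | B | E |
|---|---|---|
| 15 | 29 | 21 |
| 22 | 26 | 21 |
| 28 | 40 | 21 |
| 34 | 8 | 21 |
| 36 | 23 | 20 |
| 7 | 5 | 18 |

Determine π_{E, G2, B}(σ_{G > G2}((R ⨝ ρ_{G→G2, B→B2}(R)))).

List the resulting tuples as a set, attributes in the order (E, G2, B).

{(21, 15, 26), (21, 15, 40), (21, 15, 8), (21, 22, 40), (21, 22, 8), (21, 28, 8)}

ρ[G→G2, B→B2]: schema becomes (G2, B2, E); tuples unchanged.
R ⋈ ρ_{G→G2, B→B2}(R) (natural join on E): {(15, 29, 21, 15, 29), (15, 29, 21, 22, 26), (15, 29, 21, 28, 40), (15, 29, 21, 34, 8), (22, 26, 21, 15, 29), (22, 26, 21, 22, 26), (22, 26, 21, 28, 40), (22, 26, 21, 34, 8), (28, 40, 21, 15, 29), (28, 40, 21, 22, 26), (28, 40, 21, 28, 40), (28, 40, 21, 34, 8), (34, 8, 21, 15, 29), (34, 8, 21, 22, 26), (34, 8, 21, 28, 40), (34, 8, 21, 34, 8), (36, 23, 20, 36, 23), (7, 5, 18, 7, 5)}
σ[G > G2]: keep tuples satisfying G > G2 → {(22, 26, 21, 15, 29), (28, 40, 21, 15, 29), (28, 40, 21, 22, 26), (34, 8, 21, 15, 29), (34, 8, 21, 22, 26), (34, 8, 21, 28, 40)}
π[E, G2, B]: project onto (E, G2, B) → {(21, 15, 26), (21, 15, 40), (21, 15, 8), (21, 22, 40), (21, 22, 8), (21, 28, 8)}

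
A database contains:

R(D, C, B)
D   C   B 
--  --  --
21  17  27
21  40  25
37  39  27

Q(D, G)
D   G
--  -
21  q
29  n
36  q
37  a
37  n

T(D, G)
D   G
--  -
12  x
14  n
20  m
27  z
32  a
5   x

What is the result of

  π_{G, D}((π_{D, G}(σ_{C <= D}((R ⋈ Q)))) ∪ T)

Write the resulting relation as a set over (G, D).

R ⋈ Q (natural join on D): {(21, 17, 27, q), (21, 40, 25, q), (37, 39, 27, a), (37, 39, 27, n)}
σ[C <= D]: keep tuples satisfying C <= D → {(21, 17, 27, q)}
π[D, G]: project onto (D, G) → {(21, q)}
Union: {(21, q)} with {(12, x), (14, n), (20, m), (27, z), (32, a), (5, x)} → {(12, x), (14, n), (20, m), (21, q), (27, z), (32, a), (5, x)}
π[G, D]: project onto (G, D) → {(a, 32), (m, 20), (n, 14), (q, 21), (x, 12), (x, 5), (z, 27)}

{(a, 32), (m, 20), (n, 14), (q, 21), (x, 12), (x, 5), (z, 27)}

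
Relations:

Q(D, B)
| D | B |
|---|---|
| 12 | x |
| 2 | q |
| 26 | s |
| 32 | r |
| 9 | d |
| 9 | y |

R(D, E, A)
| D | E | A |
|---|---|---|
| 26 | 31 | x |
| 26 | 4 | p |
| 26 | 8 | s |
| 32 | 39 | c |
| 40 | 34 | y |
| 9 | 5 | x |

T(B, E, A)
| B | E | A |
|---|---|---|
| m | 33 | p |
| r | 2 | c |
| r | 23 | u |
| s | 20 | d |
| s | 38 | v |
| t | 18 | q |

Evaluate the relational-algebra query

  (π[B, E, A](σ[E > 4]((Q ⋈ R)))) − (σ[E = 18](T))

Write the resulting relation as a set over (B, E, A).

Natural join on D: {(26, s, 31, x), (26, s, 4, p), (26, s, 8, s), (32, r, 39, c), (9, d, 5, x), (9, y, 5, x)}
Filtering on E > 4 leaves {(26, s, 31, x), (26, s, 8, s), (32, r, 39, c), (9, d, 5, x), (9, y, 5, x)}.
π_{B, E, A} gives {(d, 5, x), (r, 39, c), (s, 31, x), (s, 8, s), (y, 5, x)}.
Filtering on E = 18 leaves {(t, 18, q)}.
Taking the difference: {(d, 5, x), (r, 39, c), (s, 31, x), (s, 8, s), (y, 5, x)}

{(d, 5, x), (r, 39, c), (s, 31, x), (s, 8, s), (y, 5, x)}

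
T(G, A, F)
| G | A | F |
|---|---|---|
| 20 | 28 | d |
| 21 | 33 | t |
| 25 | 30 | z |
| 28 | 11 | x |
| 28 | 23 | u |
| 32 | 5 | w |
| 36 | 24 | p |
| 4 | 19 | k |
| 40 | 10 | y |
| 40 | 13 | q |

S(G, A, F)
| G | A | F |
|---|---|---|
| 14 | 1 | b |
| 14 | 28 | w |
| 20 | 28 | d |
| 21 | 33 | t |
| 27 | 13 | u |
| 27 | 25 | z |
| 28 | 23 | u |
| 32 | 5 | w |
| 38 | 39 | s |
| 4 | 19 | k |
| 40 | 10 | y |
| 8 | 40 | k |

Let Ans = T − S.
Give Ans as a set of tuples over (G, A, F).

{(25, 30, z), (28, 11, x), (36, 24, p), (40, 13, q)}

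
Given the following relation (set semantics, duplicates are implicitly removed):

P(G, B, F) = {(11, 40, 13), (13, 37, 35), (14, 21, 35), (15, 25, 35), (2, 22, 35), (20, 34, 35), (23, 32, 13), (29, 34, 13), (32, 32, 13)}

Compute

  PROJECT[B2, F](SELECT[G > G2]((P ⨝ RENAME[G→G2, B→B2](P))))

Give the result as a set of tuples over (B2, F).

{(21, 35), (22, 35), (25, 35), (32, 13), (34, 13), (37, 35), (40, 13)}

ρ[G→G2, B→B2]: schema becomes (G2, B2, F); tuples unchanged.
Natural join on F: {(11, 40, 13, 11, 40), (11, 40, 13, 23, 32), (11, 40, 13, 29, 34), (11, 40, 13, 32, 32), (13, 37, 35, 13, 37), (13, 37, 35, 14, 21), (13, 37, 35, 15, 25), (13, 37, 35, 2, 22), (13, 37, 35, 20, 34), (14, 21, 35, 13, 37), (14, 21, 35, 14, 21), (14, 21, 35, 15, 25), (14, 21, 35, 2, 22), (14, 21, 35, 20, 34), (15, 25, 35, 13, 37), (15, 25, 35, 14, 21), (15, 25, 35, 15, 25), (15, 25, 35, 2, 22), (15, 25, 35, 20, 34), (2, 22, 35, 13, 37), (2, 22, 35, 14, 21), (2, 22, 35, 15, 25), (2, 22, 35, 2, 22), (2, 22, 35, 20, 34), (20, 34, 35, 13, 37), (20, 34, 35, 14, 21), (20, 34, 35, 15, 25), (20, 34, 35, 2, 22), (20, 34, 35, 20, 34), (23, 32, 13, 11, 40), (23, 32, 13, 23, 32), (23, 32, 13, 29, 34), (23, 32, 13, 32, 32), (29, 34, 13, 11, 40), (29, 34, 13, 23, 32), (29, 34, 13, 29, 34), (29, 34, 13, 32, 32), (32, 32, 13, 11, 40), (32, 32, 13, 23, 32), (32, 32, 13, 29, 34), (32, 32, 13, 32, 32)}
Apply σ_{G > G2}; surviving tuples: {(13, 37, 35, 2, 22), (14, 21, 35, 13, 37), (14, 21, 35, 2, 22), (15, 25, 35, 13, 37), (15, 25, 35, 14, 21), (15, 25, 35, 2, 22), (20, 34, 35, 13, 37), (20, 34, 35, 14, 21), (20, 34, 35, 15, 25), (20, 34, 35, 2, 22), (23, 32, 13, 11, 40), (29, 34, 13, 11, 40), (29, 34, 13, 23, 32), (32, 32, 13, 11, 40), (32, 32, 13, 23, 32), (32, 32, 13, 29, 34)}
Projecting to B2, F (9 duplicate(s) eliminated): {(21, 35), (22, 35), (25, 35), (32, 13), (34, 13), (37, 35), (40, 13)}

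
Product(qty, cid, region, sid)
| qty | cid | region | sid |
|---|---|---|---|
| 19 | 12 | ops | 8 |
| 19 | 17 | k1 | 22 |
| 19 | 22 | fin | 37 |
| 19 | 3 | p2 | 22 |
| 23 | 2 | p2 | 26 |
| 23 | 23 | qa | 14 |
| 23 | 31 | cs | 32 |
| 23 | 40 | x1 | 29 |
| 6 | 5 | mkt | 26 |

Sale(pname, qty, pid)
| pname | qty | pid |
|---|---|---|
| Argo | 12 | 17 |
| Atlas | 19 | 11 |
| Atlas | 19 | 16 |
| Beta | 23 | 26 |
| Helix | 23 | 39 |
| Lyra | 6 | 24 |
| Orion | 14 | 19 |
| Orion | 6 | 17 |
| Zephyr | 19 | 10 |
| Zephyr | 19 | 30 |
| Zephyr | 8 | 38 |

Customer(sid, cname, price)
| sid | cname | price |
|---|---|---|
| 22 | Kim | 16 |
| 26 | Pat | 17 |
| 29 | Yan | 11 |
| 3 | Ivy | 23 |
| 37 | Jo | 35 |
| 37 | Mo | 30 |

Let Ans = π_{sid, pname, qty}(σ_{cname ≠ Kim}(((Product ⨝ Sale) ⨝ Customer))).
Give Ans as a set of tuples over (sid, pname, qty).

{(26, Beta, 23), (26, Helix, 23), (26, Lyra, 6), (26, Orion, 6), (29, Beta, 23), (29, Helix, 23), (37, Atlas, 19), (37, Zephyr, 19)}

Product ⋈ Sale (natural join on qty): {(19, 12, ops, 8, Atlas, 11), (19, 12, ops, 8, Atlas, 16), (19, 12, ops, 8, Zephyr, 10), (19, 12, ops, 8, Zephyr, 30), (19, 17, k1, 22, Atlas, 11), (19, 17, k1, 22, Atlas, 16), (19, 17, k1, 22, Zephyr, 10), (19, 17, k1, 22, Zephyr, 30), (19, 22, fin, 37, Atlas, 11), (19, 22, fin, 37, Atlas, 16), (19, 22, fin, 37, Zephyr, 10), (19, 22, fin, 37, Zephyr, 30), (19, 3, p2, 22, Atlas, 11), (19, 3, p2, 22, Atlas, 16), (19, 3, p2, 22, Zephyr, 10), (19, 3, p2, 22, Zephyr, 30), (23, 2, p2, 26, Beta, 26), (23, 2, p2, 26, Helix, 39), (23, 23, qa, 14, Beta, 26), (23, 23, qa, 14, Helix, 39), (23, 31, cs, 32, Beta, 26), (23, 31, cs, 32, Helix, 39), (23, 40, x1, 29, Beta, 26), (23, 40, x1, 29, Helix, 39), (6, 5, mkt, 26, Lyra, 24), (6, 5, mkt, 26, Orion, 17)}
(Product ⨝ Sale) ⋈ Customer (natural join on sid): {(19, 17, k1, 22, Atlas, 11, Kim, 16), (19, 17, k1, 22, Atlas, 16, Kim, 16), (19, 17, k1, 22, Zephyr, 10, Kim, 16), (19, 17, k1, 22, Zephyr, 30, Kim, 16), (19, 22, fin, 37, Atlas, 11, Jo, 35), (19, 22, fin, 37, Atlas, 11, Mo, 30), (19, 22, fin, 37, Atlas, 16, Jo, 35), (19, 22, fin, 37, Atlas, 16, Mo, 30), (19, 22, fin, 37, Zephyr, 10, Jo, 35), (19, 22, fin, 37, Zephyr, 10, Mo, 30), (19, 22, fin, 37, Zephyr, 30, Jo, 35), (19, 22, fin, 37, Zephyr, 30, Mo, 30), (19, 3, p2, 22, Atlas, 11, Kim, 16), (19, 3, p2, 22, Atlas, 16, Kim, 16), (19, 3, p2, 22, Zephyr, 10, Kim, 16), (19, 3, p2, 22, Zephyr, 30, Kim, 16), (23, 2, p2, 26, Beta, 26, Pat, 17), (23, 2, p2, 26, Helix, 39, Pat, 17), (23, 40, x1, 29, Beta, 26, Yan, 11), (23, 40, x1, 29, Helix, 39, Yan, 11), (6, 5, mkt, 26, Lyra, 24, Pat, 17), (6, 5, mkt, 26, Orion, 17, Pat, 17)}
Filtering on cname ≠ Kim leaves {(19, 22, fin, 37, Atlas, 11, Jo, 35), (19, 22, fin, 37, Atlas, 11, Mo, 30), (19, 22, fin, 37, Atlas, 16, Jo, 35), (19, 22, fin, 37, Atlas, 16, Mo, 30), (19, 22, fin, 37, Zephyr, 10, Jo, 35), (19, 22, fin, 37, Zephyr, 10, Mo, 30), (19, 22, fin, 37, Zephyr, 30, Jo, 35), (19, 22, fin, 37, Zephyr, 30, Mo, 30), (23, 2, p2, 26, Beta, 26, Pat, 17), (23, 2, p2, 26, Helix, 39, Pat, 17), (23, 40, x1, 29, Beta, 26, Yan, 11), (23, 40, x1, 29, Helix, 39, Yan, 11), (6, 5, mkt, 26, Lyra, 24, Pat, 17), (6, 5, mkt, 26, Orion, 17, Pat, 17)}.
Projecting to sid, pname, qty (6 duplicate(s) eliminated): {(26, Beta, 23), (26, Helix, 23), (26, Lyra, 6), (26, Orion, 6), (29, Beta, 23), (29, Helix, 23), (37, Atlas, 19), (37, Zephyr, 19)}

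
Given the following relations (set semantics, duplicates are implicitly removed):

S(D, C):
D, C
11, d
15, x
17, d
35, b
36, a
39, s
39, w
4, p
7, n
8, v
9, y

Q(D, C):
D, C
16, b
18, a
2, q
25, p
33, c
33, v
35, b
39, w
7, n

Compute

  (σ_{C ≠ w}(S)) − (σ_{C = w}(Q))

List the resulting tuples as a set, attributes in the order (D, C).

{(11, d), (15, x), (17, d), (35, b), (36, a), (39, s), (4, p), (7, n), (8, v), (9, y)}

Apply σ_{C ≠ w}; surviving tuples: {(11, d), (15, x), (17, d), (35, b), (36, a), (39, s), (4, p), (7, n), (8, v), (9, y)}
Apply σ_{C = w}; surviving tuples: {(39, w)}
Difference: {(11, d), (15, x), (17, d), (35, b), (36, a), (39, s), (4, p), (7, n), (8, v), (9, y)} with {(39, w)} → {(11, d), (15, x), (17, d), (35, b), (36, a), (39, s), (4, p), (7, n), (8, v), (9, y)}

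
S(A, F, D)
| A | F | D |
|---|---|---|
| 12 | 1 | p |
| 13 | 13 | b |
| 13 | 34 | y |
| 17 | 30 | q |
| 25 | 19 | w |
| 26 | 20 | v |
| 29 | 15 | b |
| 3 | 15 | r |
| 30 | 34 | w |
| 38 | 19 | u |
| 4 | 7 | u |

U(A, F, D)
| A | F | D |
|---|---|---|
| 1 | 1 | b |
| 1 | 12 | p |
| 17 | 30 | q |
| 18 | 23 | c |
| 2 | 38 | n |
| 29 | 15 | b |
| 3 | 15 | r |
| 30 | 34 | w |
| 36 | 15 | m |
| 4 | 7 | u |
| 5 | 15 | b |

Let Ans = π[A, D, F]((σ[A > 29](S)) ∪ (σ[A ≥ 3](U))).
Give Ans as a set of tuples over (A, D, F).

{(17, q, 30), (18, c, 23), (29, b, 15), (3, r, 15), (30, w, 34), (36, m, 15), (38, u, 19), (4, u, 7), (5, b, 15)}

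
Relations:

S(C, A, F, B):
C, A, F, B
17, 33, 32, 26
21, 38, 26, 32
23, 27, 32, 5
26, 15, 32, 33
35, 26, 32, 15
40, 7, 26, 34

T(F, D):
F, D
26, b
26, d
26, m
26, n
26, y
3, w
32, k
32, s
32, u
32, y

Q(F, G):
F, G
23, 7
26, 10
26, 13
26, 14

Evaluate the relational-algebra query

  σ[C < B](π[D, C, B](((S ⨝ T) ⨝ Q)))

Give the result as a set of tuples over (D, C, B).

Joining S and T on F yields {(17, 33, 32, 26, k), (17, 33, 32, 26, s), (17, 33, 32, 26, u), (17, 33, 32, 26, y), (21, 38, 26, 32, b), (21, 38, 26, 32, d), (21, 38, 26, 32, m), (21, 38, 26, 32, n), (21, 38, 26, 32, y), (23, 27, 32, 5, k), (23, 27, 32, 5, s), (23, 27, 32, 5, u), (23, 27, 32, 5, y), (26, 15, 32, 33, k), (26, 15, 32, 33, s), (26, 15, 32, 33, u), (26, 15, 32, 33, y), (35, 26, 32, 15, k), (35, 26, 32, 15, s), (35, 26, 32, 15, u), (35, 26, 32, 15, y), (40, 7, 26, 34, b), (40, 7, 26, 34, d), (40, 7, 26, 34, m), (40, 7, 26, 34, n), (40, 7, 26, 34, y)}.
Joining (S ⨝ T) and Q on F yields {(21, 38, 26, 32, b, 10), (21, 38, 26, 32, b, 13), (21, 38, 26, 32, b, 14), (21, 38, 26, 32, d, 10), (21, 38, 26, 32, d, 13), (21, 38, 26, 32, d, 14), (21, 38, 26, 32, m, 10), (21, 38, 26, 32, m, 13), (21, 38, 26, 32, m, 14), (21, 38, 26, 32, n, 10), (21, 38, 26, 32, n, 13), (21, 38, 26, 32, n, 14), (21, 38, 26, 32, y, 10), (21, 38, 26, 32, y, 13), (21, 38, 26, 32, y, 14), (40, 7, 26, 34, b, 10), (40, 7, 26, 34, b, 13), (40, 7, 26, 34, b, 14), (40, 7, 26, 34, d, 10), (40, 7, 26, 34, d, 13), (40, 7, 26, 34, d, 14), (40, 7, 26, 34, m, 10), (40, 7, 26, 34, m, 13), (40, 7, 26, 34, m, 14), (40, 7, 26, 34, n, 10), (40, 7, 26, 34, n, 13), (40, 7, 26, 34, n, 14), (40, 7, 26, 34, y, 10), (40, 7, 26, 34, y, 13), (40, 7, 26, 34, y, 14)}.
π_{D, C, B} gives {(b, 21, 32), (b, 40, 34), (d, 21, 32), (d, 40, 34), (m, 21, 32), (m, 40, 34), (n, 21, 32), (n, 40, 34), (y, 21, 32), (y, 40, 34)} (20 duplicate(s) eliminated).
Selection C < B: {(b, 21, 32), (d, 21, 32), (m, 21, 32), (n, 21, 32), (y, 21, 32)}

{(b, 21, 32), (d, 21, 32), (m, 21, 32), (n, 21, 32), (y, 21, 32)}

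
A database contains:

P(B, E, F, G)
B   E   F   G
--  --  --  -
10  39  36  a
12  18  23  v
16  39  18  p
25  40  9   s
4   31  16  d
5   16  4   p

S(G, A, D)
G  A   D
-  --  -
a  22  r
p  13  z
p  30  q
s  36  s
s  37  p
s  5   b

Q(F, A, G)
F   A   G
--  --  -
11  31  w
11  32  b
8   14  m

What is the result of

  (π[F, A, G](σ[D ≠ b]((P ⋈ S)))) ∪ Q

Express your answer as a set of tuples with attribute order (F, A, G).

{(11, 31, w), (11, 32, b), (18, 13, p), (18, 30, p), (36, 22, a), (4, 13, p), (4, 30, p), (8, 14, m), (9, 36, s), (9, 37, s)}

P ⋈ S (natural join on G): {(10, 39, 36, a, 22, r), (16, 39, 18, p, 13, z), (16, 39, 18, p, 30, q), (25, 40, 9, s, 36, s), (25, 40, 9, s, 37, p), (25, 40, 9, s, 5, b), (5, 16, 4, p, 13, z), (5, 16, 4, p, 30, q)}
Apply σ_{D ≠ b}; surviving tuples: {(10, 39, 36, a, 22, r), (16, 39, 18, p, 13, z), (16, 39, 18, p, 30, q), (25, 40, 9, s, 36, s), (25, 40, 9, s, 37, p), (5, 16, 4, p, 13, z), (5, 16, 4, p, 30, q)}
Projecting to F, A, G: {(18, 13, p), (18, 30, p), (36, 22, a), (4, 13, p), (4, 30, p), (9, 36, s), (9, 37, s)}
Set union of the two operands is {(11, 31, w), (11, 32, b), (18, 13, p), (18, 30, p), (36, 22, a), (4, 13, p), (4, 30, p), (8, 14, m), (9, 36, s), (9, 37, s)}.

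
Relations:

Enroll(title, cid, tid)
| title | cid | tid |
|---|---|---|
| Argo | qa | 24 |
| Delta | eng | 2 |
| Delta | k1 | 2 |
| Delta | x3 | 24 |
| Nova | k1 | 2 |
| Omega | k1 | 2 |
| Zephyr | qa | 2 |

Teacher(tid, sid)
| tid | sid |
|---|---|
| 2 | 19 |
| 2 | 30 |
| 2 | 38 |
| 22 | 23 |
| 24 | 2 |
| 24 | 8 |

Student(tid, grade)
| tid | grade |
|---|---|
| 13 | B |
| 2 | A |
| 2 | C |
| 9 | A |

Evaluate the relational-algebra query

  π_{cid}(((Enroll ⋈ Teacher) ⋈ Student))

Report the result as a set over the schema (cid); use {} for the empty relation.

{eng, k1, qa}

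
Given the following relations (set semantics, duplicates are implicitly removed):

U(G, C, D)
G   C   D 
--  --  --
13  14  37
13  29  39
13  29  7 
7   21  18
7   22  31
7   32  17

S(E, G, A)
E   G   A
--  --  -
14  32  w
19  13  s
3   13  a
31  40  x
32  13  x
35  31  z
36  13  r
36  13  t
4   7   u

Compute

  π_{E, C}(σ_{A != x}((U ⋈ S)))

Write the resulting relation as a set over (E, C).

Joining U and S on G yields {(13, 14, 37, 19, s), (13, 14, 37, 3, a), (13, 14, 37, 32, x), (13, 14, 37, 36, r), (13, 14, 37, 36, t), (13, 29, 39, 19, s), (13, 29, 39, 3, a), (13, 29, 39, 32, x), (13, 29, 39, 36, r), (13, 29, 39, 36, t), (13, 29, 7, 19, s), (13, 29, 7, 3, a), (13, 29, 7, 32, x), (13, 29, 7, 36, r), (13, 29, 7, 36, t), (7, 21, 18, 4, u), (7, 22, 31, 4, u), (7, 32, 17, 4, u)}.
σ[A != x]: keep tuples satisfying A != x → {(13, 14, 37, 19, s), (13, 14, 37, 3, a), (13, 14, 37, 36, r), (13, 14, 37, 36, t), (13, 29, 39, 19, s), (13, 29, 39, 3, a), (13, 29, 39, 36, r), (13, 29, 39, 36, t), (13, 29, 7, 19, s), (13, 29, 7, 3, a), (13, 29, 7, 36, r), (13, 29, 7, 36, t), (7, 21, 18, 4, u), (7, 22, 31, 4, u), (7, 32, 17, 4, u)}
Projecting to E, C (6 duplicate(s) eliminated): {(19, 14), (19, 29), (3, 14), (3, 29), (36, 14), (36, 29), (4, 21), (4, 22), (4, 32)}

{(19, 14), (19, 29), (3, 14), (3, 29), (36, 14), (36, 29), (4, 21), (4, 22), (4, 32)}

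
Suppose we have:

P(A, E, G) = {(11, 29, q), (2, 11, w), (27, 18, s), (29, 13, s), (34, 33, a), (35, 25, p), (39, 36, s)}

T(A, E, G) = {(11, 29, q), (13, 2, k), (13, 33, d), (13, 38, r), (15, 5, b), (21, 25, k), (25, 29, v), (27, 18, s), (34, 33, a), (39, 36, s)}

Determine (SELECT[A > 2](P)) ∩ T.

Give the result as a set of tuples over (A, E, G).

{(11, 29, q), (27, 18, s), (34, 33, a), (39, 36, s)}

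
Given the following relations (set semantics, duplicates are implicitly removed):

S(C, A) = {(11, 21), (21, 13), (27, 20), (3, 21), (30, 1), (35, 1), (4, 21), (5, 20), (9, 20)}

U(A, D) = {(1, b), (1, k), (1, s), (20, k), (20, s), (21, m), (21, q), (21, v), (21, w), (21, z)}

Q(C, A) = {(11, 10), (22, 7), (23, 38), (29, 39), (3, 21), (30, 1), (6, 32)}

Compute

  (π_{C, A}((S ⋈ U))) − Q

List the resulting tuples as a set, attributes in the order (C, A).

{(11, 21), (27, 20), (35, 1), (4, 21), (5, 20), (9, 20)}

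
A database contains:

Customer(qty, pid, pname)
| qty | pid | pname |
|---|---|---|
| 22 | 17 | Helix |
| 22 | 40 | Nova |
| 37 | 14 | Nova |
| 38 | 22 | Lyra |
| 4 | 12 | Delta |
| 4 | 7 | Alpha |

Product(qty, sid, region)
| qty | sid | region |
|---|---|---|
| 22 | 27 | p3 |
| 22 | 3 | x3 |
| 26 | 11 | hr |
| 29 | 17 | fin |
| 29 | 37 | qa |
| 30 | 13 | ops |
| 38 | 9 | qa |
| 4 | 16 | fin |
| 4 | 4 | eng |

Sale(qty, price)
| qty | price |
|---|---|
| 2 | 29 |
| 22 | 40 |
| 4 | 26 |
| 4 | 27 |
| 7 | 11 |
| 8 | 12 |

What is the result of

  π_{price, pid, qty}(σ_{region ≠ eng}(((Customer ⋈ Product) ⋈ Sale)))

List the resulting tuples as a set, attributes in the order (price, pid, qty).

Joining Customer and Product on qty yields {(22, 17, Helix, 27, p3), (22, 17, Helix, 3, x3), (22, 40, Nova, 27, p3), (22, 40, Nova, 3, x3), (38, 22, Lyra, 9, qa), (4, 12, Delta, 16, fin), (4, 12, Delta, 4, eng), (4, 7, Alpha, 16, fin), (4, 7, Alpha, 4, eng)}.
Joining (Customer ⋈ Product) and Sale on qty yields {(22, 17, Helix, 27, p3, 40), (22, 17, Helix, 3, x3, 40), (22, 40, Nova, 27, p3, 40), (22, 40, Nova, 3, x3, 40), (4, 12, Delta, 16, fin, 26), (4, 12, Delta, 16, fin, 27), (4, 12, Delta, 4, eng, 26), (4, 12, Delta, 4, eng, 27), (4, 7, Alpha, 16, fin, 26), (4, 7, Alpha, 16, fin, 27), (4, 7, Alpha, 4, eng, 26), (4, 7, Alpha, 4, eng, 27)}.
σ[region ≠ eng]: keep tuples satisfying region ≠ eng → {(22, 17, Helix, 27, p3, 40), (22, 17, Helix, 3, x3, 40), (22, 40, Nova, 27, p3, 40), (22, 40, Nova, 3, x3, 40), (4, 12, Delta, 16, fin, 26), (4, 12, Delta, 16, fin, 27), (4, 7, Alpha, 16, fin, 26), (4, 7, Alpha, 16, fin, 27)}
Projecting to price, pid, qty (2 duplicate(s) eliminated): {(26, 12, 4), (26, 7, 4), (27, 12, 4), (27, 7, 4), (40, 17, 22), (40, 40, 22)}

{(26, 12, 4), (26, 7, 4), (27, 12, 4), (27, 7, 4), (40, 17, 22), (40, 40, 22)}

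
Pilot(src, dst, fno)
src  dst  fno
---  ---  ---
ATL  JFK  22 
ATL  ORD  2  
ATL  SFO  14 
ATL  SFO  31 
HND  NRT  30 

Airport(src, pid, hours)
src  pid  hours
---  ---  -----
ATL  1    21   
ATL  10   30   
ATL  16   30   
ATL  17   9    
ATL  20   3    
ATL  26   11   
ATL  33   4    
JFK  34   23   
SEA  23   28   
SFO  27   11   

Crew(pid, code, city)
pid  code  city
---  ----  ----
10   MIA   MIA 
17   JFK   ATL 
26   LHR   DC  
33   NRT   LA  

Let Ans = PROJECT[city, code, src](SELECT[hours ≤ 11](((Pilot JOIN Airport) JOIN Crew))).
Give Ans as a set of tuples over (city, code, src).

Joining Pilot and Airport on src yields {(ATL, JFK, 22, 1, 21), (ATL, JFK, 22, 10, 30), (ATL, JFK, 22, 16, 30), (ATL, JFK, 22, 17, 9), (ATL, JFK, 22, 20, 3), (ATL, JFK, 22, 26, 11), (ATL, JFK, 22, 33, 4), (ATL, ORD, 2, 1, 21), (ATL, ORD, 2, 10, 30), (ATL, ORD, 2, 16, 30), (ATL, ORD, 2, 17, 9), (ATL, ORD, 2, 20, 3), (ATL, ORD, 2, 26, 11), (ATL, ORD, 2, 33, 4), (ATL, SFO, 14, 1, 21), (ATL, SFO, 14, 10, 30), (ATL, SFO, 14, 16, 30), (ATL, SFO, 14, 17, 9), (ATL, SFO, 14, 20, 3), (ATL, SFO, 14, 26, 11), (ATL, SFO, 14, 33, 4), (ATL, SFO, 31, 1, 21), (ATL, SFO, 31, 10, 30), (ATL, SFO, 31, 16, 30), (ATL, SFO, 31, 17, 9), (ATL, SFO, 31, 20, 3), (ATL, SFO, 31, 26, 11), (ATL, SFO, 31, 33, 4)}.
Joining (Pilot JOIN Airport) and Crew on pid yields {(ATL, JFK, 22, 10, 30, MIA, MIA), (ATL, JFK, 22, 17, 9, JFK, ATL), (ATL, JFK, 22, 26, 11, LHR, DC), (ATL, JFK, 22, 33, 4, NRT, LA), (ATL, ORD, 2, 10, 30, MIA, MIA), (ATL, ORD, 2, 17, 9, JFK, ATL), (ATL, ORD, 2, 26, 11, LHR, DC), (ATL, ORD, 2, 33, 4, NRT, LA), (ATL, SFO, 14, 10, 30, MIA, MIA), (ATL, SFO, 14, 17, 9, JFK, ATL), (ATL, SFO, 14, 26, 11, LHR, DC), (ATL, SFO, 14, 33, 4, NRT, LA), (ATL, SFO, 31, 10, 30, MIA, MIA), (ATL, SFO, 31, 17, 9, JFK, ATL), (ATL, SFO, 31, 26, 11, LHR, DC), (ATL, SFO, 31, 33, 4, NRT, LA)}.
σ[hours ≤ 11]: keep tuples satisfying hours ≤ 11 → {(ATL, JFK, 22, 17, 9, JFK, ATL), (ATL, JFK, 22, 26, 11, LHR, DC), (ATL, JFK, 22, 33, 4, NRT, LA), (ATL, ORD, 2, 17, 9, JFK, ATL), (ATL, ORD, 2, 26, 11, LHR, DC), (ATL, ORD, 2, 33, 4, NRT, LA), (ATL, SFO, 14, 17, 9, JFK, ATL), (ATL, SFO, 14, 26, 11, LHR, DC), (ATL, SFO, 14, 33, 4, NRT, LA), (ATL, SFO, 31, 17, 9, JFK, ATL), (ATL, SFO, 31, 26, 11, LHR, DC), (ATL, SFO, 31, 33, 4, NRT, LA)}
π[city, code, src]: project onto (city, code, src) (9 duplicate(s) eliminated) → {(ATL, JFK, ATL), (DC, LHR, ATL), (LA, NRT, ATL)}

{(ATL, JFK, ATL), (DC, LHR, ATL), (LA, NRT, ATL)}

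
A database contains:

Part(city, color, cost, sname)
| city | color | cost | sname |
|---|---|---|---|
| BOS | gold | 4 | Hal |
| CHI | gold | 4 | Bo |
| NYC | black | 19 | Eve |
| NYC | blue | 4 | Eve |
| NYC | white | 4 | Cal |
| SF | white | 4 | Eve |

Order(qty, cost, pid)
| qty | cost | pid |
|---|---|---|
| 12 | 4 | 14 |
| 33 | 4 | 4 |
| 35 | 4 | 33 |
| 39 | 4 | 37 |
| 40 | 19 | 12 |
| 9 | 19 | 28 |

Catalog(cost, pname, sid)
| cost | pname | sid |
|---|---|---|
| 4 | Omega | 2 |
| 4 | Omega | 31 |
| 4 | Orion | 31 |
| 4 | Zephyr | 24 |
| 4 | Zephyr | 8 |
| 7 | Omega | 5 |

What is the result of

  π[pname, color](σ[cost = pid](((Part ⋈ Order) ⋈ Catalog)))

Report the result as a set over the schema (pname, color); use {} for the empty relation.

{(Omega, blue), (Omega, gold), (Omega, white), (Orion, blue), (Orion, gold), (Orion, white), (Zephyr, blue), (Zephyr, gold), (Zephyr, white)}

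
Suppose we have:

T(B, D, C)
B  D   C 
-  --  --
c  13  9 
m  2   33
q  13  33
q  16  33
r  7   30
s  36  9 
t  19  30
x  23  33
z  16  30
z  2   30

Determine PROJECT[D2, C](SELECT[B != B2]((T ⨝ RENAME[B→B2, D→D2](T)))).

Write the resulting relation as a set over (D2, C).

{(13, 33), (13, 9), (16, 30), (16, 33), (19, 30), (2, 30), (2, 33), (23, 33), (36, 9), (7, 30)}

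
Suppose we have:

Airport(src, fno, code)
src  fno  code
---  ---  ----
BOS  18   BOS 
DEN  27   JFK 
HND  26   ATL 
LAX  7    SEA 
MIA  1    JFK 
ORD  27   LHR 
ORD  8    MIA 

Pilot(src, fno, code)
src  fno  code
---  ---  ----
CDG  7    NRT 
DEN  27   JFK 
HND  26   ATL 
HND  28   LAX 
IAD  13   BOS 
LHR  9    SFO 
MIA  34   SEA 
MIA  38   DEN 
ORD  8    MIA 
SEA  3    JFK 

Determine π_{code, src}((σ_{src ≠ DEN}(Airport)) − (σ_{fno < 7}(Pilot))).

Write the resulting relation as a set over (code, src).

Filtering on src ≠ DEN leaves {(BOS, 18, BOS), (HND, 26, ATL), (LAX, 7, SEA), (MIA, 1, JFK), (ORD, 27, LHR), (ORD, 8, MIA)}.
Filtering on fno < 7 leaves {(SEA, 3, JFK)}.
Taking the difference: {(BOS, 18, BOS), (HND, 26, ATL), (LAX, 7, SEA), (MIA, 1, JFK), (ORD, 27, LHR), (ORD, 8, MIA)}
π_{code, src} gives {(ATL, HND), (BOS, BOS), (JFK, MIA), (LHR, ORD), (MIA, ORD), (SEA, LAX)}.

{(ATL, HND), (BOS, BOS), (JFK, MIA), (LHR, ORD), (MIA, ORD), (SEA, LAX)}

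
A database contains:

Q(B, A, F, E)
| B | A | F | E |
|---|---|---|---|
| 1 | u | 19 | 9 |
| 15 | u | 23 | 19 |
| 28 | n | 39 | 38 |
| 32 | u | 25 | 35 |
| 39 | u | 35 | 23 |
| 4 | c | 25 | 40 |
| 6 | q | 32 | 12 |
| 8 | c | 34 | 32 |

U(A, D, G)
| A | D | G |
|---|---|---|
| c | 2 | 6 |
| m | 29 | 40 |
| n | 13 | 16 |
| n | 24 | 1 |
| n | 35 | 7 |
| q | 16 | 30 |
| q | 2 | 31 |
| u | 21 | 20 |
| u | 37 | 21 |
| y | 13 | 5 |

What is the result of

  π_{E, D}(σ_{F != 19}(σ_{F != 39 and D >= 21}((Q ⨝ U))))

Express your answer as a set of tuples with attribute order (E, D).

{(19, 21), (19, 37), (23, 21), (23, 37), (35, 21), (35, 37)}

Q ⋈ U (natural join on A): {(1, u, 19, 9, 21, 20), (1, u, 19, 9, 37, 21), (15, u, 23, 19, 21, 20), (15, u, 23, 19, 37, 21), (28, n, 39, 38, 13, 16), (28, n, 39, 38, 24, 1), (28, n, 39, 38, 35, 7), (32, u, 25, 35, 21, 20), (32, u, 25, 35, 37, 21), (39, u, 35, 23, 21, 20), (39, u, 35, 23, 37, 21), (4, c, 25, 40, 2, 6), (6, q, 32, 12, 16, 30), (6, q, 32, 12, 2, 31), (8, c, 34, 32, 2, 6)}
Filtering on F != 39 and D >= 21 leaves {(1, u, 19, 9, 21, 20), (1, u, 19, 9, 37, 21), (15, u, 23, 19, 21, 20), (15, u, 23, 19, 37, 21), (32, u, 25, 35, 21, 20), (32, u, 25, 35, 37, 21), (39, u, 35, 23, 21, 20), (39, u, 35, 23, 37, 21)}.
Filtering on F != 19 leaves {(15, u, 23, 19, 21, 20), (15, u, 23, 19, 37, 21), (32, u, 25, 35, 21, 20), (32, u, 25, 35, 37, 21), (39, u, 35, 23, 21, 20), (39, u, 35, 23, 37, 21)}.
π_{E, D} gives {(19, 21), (19, 37), (23, 21), (23, 37), (35, 21), (35, 37)}.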